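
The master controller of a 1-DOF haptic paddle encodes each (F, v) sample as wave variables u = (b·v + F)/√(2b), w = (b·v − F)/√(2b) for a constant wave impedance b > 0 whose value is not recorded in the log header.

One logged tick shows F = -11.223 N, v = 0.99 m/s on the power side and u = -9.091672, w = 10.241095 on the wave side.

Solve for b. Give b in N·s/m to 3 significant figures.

u + w = 1.149423;  u + w = √(2b)·v, so √(2b) = 1.149423/0.99 = 1.161033.
b = (√(2b))²/2 = 1.347998/2 = 0.673999.
(Check via u − w = 2F/√(2b): u − w = -19.332767, 2F/√(2b) = -19.332778.)

b = 0.674 N·s/m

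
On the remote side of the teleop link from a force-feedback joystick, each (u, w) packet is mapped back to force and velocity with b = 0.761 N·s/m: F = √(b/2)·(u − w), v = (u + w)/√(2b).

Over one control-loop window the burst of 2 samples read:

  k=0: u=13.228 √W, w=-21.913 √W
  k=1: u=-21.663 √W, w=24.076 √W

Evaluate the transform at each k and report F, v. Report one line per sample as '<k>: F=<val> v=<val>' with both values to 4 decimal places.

0: F=21.6766 v=-7.0398
1: F=-28.2140 v=1.9559

k=0: u−w=35.1410, u+w=-8.6850; √(b/2)=0.6168, √(2b)=1.2337; F=0.6168×35.141=21.6766, v=-8.6850/1.2337=-7.0398
k=1: u−w=-45.7390, u+w=2.4130; √(b/2)=0.6168, √(2b)=1.2337; F=0.6168×(-45.739)=-28.2140, v=2.4130/1.2337=1.9559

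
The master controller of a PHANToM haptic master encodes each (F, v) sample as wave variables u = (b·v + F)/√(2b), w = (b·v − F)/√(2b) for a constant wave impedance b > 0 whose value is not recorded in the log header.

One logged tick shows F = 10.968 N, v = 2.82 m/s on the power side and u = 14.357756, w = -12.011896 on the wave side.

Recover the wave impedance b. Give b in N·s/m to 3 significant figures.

b = 0.346 N·s/m

u + w = 2.345860;  u + w = √(2b)·v, so √(2b) = 2.345860/2.82 = 0.831865.
b = (√(2b))²/2 = 0.692000/2 = 0.346000.
(Check via u − w = 2F/√(2b): u − w = 26.369652, 2F/√(2b) = 26.369655.)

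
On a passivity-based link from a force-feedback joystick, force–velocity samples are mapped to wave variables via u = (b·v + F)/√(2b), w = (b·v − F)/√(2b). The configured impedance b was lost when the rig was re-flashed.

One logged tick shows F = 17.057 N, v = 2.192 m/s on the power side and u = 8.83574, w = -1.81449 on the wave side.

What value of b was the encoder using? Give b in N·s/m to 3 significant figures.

u + w = 7.0212;  u + w = √(2b)·v, so √(2b) = 7.0212/2.192 = 3.2031.
b = (√(2b))²/2 = 10.2600/2 = 5.1300.
(Check via u − w = 2F/√(2b): u − w = 10.6502, 2F/√(2b) = 10.6502.)

b = 5.13 N·s/m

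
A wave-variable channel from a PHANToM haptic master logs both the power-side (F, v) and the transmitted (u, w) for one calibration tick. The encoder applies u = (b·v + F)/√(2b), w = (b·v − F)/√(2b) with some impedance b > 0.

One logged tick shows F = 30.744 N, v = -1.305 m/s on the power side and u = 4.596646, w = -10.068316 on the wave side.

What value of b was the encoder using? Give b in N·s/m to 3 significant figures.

u + w = -5.471670;  u + w = √(2b)·v, so √(2b) = -5.471670/(-1.305) = 4.192851.
b = (√(2b))²/2 = 17.579996/2 = 8.789998.
(Check via u − w = 2F/√(2b): u − w = 14.664962, 2F/√(2b) = 14.664963.)

b = 8.79 N·s/m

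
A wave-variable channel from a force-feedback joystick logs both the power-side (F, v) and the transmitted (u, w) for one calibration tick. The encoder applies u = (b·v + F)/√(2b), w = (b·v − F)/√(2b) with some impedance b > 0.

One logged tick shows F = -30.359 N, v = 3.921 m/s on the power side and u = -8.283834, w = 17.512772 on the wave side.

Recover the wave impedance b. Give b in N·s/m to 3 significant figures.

u + w = 9.228938;  u + w = √(2b)·v, so √(2b) = 9.228938/3.921 = 2.353720.
b = (√(2b))²/2 = 5.540000/2 = 2.770000.
(Check via u − w = 2F/√(2b): u − w = -25.796606, 2F/√(2b) = -25.796606.)

b = 2.77 N·s/m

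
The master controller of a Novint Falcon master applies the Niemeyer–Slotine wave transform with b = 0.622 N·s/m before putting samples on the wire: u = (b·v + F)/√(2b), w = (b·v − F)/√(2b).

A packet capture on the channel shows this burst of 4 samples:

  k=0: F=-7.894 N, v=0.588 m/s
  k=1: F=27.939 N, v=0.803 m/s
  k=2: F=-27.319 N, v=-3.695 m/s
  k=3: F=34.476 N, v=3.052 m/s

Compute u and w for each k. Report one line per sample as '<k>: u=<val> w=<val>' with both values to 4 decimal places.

0: u=-6.7497 w=7.4055
1: u=25.4974 w=-24.6018
2: u=-26.5543 w=22.4331
3: u=32.6126 w=-29.2085

k=0: b·v=0.622×0.588=0.3657; √(2b)=1.1153; u=(0.3657+(-7.894))/1.1153=-6.7497, w=(0.3657−(-7.894))/1.1153=7.4055
k=1: b·v=0.622×0.803=0.4995; √(2b)=1.1153; u=(0.4995+27.939)/1.1153=25.4974, w=(0.4995−27.939)/1.1153=-24.6018
k=2: b·v=0.622×(-3.695)=-2.2983; √(2b)=1.1153; u=(-2.2983+(-27.319))/1.1153=-26.5543, w=(-2.2983−(-27.319))/1.1153=22.4331
k=3: b·v=0.622×3.052=1.8983; √(2b)=1.1153; u=(1.8983+34.476)/1.1153=32.6126, w=(1.8983−34.476)/1.1153=-29.2085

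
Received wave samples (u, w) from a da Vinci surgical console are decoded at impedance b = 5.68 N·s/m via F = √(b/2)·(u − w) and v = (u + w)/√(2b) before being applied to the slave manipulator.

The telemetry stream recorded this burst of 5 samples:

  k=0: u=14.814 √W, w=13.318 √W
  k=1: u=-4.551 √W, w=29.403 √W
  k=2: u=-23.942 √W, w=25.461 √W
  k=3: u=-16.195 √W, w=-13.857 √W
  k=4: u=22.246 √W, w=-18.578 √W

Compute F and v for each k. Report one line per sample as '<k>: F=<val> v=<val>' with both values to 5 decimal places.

0: F=2.52110 v=8.34664
1: F=-57.22030 v=7.37347
2: F=-83.25542 v=0.45068
3: F=-3.94007 v=-8.91629
4: F=68.79783 v=1.08828

k=0: u−w=1.49600, u+w=28.13200; √(b/2)=1.68523, √(2b)=3.37046; F=1.68523×1.496=2.52110, v=28.13200/3.37046=8.34664
k=1: u−w=-33.95400, u+w=24.85200; √(b/2)=1.68523, √(2b)=3.37046; F=1.68523×(-33.954)=-57.22030, v=24.85200/3.37046=7.37347
k=2: u−w=-49.40300, u+w=1.51900; √(b/2)=1.68523, √(2b)=3.37046; F=1.68523×(-49.403)=-83.25542, v=1.51900/3.37046=0.45068
k=3: u−w=-2.33800, u+w=-30.05200; √(b/2)=1.68523, √(2b)=3.37046; F=1.68523×(-2.338)=-3.94007, v=-30.05200/3.37046=-8.91629
k=4: u−w=40.82400, u+w=3.66800; √(b/2)=1.68523, √(2b)=3.37046; F=1.68523×40.824=68.79783, v=3.66800/3.37046=1.08828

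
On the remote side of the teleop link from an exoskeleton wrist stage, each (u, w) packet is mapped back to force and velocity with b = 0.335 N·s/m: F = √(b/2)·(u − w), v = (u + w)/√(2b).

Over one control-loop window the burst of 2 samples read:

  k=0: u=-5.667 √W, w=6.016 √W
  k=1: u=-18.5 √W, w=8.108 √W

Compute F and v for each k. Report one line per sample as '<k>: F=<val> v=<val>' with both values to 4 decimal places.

0: F=-4.7815 v=0.4264
1: F=-10.8898 v=-12.6958

k=0: u−w=-11.6830, u+w=0.3490; √(b/2)=0.4093, √(2b)=0.8185; F=0.4093×(-11.683)=-4.7815, v=0.3490/0.8185=0.4264
k=1: u−w=-26.6080, u+w=-10.3920; √(b/2)=0.4093, √(2b)=0.8185; F=0.4093×(-26.608)=-10.8898, v=-10.3920/0.8185=-12.6958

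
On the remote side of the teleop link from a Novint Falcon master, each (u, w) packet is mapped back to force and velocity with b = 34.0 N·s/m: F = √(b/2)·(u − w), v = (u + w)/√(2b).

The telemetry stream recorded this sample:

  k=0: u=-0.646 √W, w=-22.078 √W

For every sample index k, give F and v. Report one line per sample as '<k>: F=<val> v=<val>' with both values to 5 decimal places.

0: F=88.36640 v=-2.75569

k=0: u−w=21.43200, u+w=-22.72400; √(b/2)=4.12311, √(2b)=8.24621; F=4.12311×21.432=88.36640, v=-22.72400/8.24621=-2.75569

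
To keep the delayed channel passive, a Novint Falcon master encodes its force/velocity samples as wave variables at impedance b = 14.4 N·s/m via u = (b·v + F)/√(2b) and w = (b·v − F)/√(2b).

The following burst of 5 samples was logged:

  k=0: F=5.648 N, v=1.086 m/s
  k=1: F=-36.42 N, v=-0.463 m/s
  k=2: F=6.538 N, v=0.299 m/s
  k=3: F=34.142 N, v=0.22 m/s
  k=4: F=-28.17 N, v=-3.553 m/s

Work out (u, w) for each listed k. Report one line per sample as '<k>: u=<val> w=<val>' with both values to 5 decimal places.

0: u=3.96649 w=1.86160
1: u=-8.02883 w=5.54411
2: u=2.02059 w=-0.41598
3: u=6.95231 w=-5.77166
4: u=-14.78287 w=-4.28453

k=0: b·v=14.4×1.086=15.63840; √(2b)=5.36656; u=(15.63840+5.648)/5.36656=3.96649, w=(15.63840−5.648)/5.36656=1.86160
k=1: b·v=14.4×(-0.463)=-6.66720; √(2b)=5.36656; u=(-6.66720+(-36.42))/5.36656=-8.02883, w=(-6.66720−(-36.42))/5.36656=5.54411
k=2: b·v=14.4×0.299=4.30560; √(2b)=5.36656; u=(4.30560+6.538)/5.36656=2.02059, w=(4.30560−6.538)/5.36656=-0.41598
k=3: b·v=14.4×0.22=3.16800; √(2b)=5.36656; u=(3.16800+34.142)/5.36656=6.95231, w=(3.16800−34.142)/5.36656=-5.77166
k=4: b·v=14.4×(-3.553)=-51.16320; √(2b)=5.36656; u=(-51.16320+(-28.17))/5.36656=-14.78287, w=(-51.16320−(-28.17))/5.36656=-4.28453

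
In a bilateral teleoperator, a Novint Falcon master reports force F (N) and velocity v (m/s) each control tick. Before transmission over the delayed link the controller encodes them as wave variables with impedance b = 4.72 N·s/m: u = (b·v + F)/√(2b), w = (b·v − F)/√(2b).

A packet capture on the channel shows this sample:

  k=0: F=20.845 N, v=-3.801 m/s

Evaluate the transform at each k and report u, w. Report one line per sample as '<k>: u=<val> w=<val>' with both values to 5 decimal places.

0: u=0.94526 w=-12.62368

k=0: b·v=4.72×(-3.801)=-17.94072; √(2b)=3.07246; u=(-17.94072+20.845)/3.07246=0.94526, w=(-17.94072−20.845)/3.07246=-12.62368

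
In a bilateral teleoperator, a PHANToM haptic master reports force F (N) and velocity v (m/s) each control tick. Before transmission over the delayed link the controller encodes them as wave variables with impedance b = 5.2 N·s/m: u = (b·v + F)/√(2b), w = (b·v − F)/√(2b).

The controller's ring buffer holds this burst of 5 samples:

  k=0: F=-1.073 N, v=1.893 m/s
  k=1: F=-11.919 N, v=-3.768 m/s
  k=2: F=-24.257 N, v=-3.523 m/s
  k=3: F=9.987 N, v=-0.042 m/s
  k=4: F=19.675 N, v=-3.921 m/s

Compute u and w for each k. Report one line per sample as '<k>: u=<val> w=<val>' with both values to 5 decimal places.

0: u=2.71965 w=3.38509
1: u=-9.77164 w=-2.37979
2: u=-13.20244 w=1.84111
3: u=3.02911 w=-3.16456
4: u=-0.22146 w=-12.42338

k=0: b·v=5.2×1.893=9.84360; √(2b)=3.22490; u=(9.84360+(-1.073))/3.22490=2.71965, w=(9.84360−(-1.073))/3.22490=3.38509
k=1: b·v=5.2×(-3.768)=-19.59360; √(2b)=3.22490; u=(-19.59360+(-11.919))/3.22490=-9.77164, w=(-19.59360−(-11.919))/3.22490=-2.37979
k=2: b·v=5.2×(-3.523)=-18.31960; √(2b)=3.22490; u=(-18.31960+(-24.257))/3.22490=-13.20244, w=(-18.31960−(-24.257))/3.22490=1.84111
k=3: b·v=5.2×(-0.042)=-0.21840; √(2b)=3.22490; u=(-0.21840+9.987)/3.22490=3.02911, w=(-0.21840−9.987)/3.22490=-3.16456
k=4: b·v=5.2×(-3.921)=-20.38920; √(2b)=3.22490; u=(-20.38920+19.675)/3.22490=-0.22146, w=(-20.38920−19.675)/3.22490=-12.42338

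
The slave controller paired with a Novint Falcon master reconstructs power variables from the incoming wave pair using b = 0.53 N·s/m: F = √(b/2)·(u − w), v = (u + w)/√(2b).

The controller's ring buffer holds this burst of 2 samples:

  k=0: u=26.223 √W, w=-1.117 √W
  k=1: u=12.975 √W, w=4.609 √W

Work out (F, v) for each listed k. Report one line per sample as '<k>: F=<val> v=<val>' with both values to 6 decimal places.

0: F=14.074126 v=24.385103
1: F=4.306662 v=17.079091

k=0: u−w=27.340000, u+w=25.106000; √(b/2)=0.514782, √(2b)=1.029563; F=0.514782×27.34=14.074126, v=25.106000/1.029563=24.385103
k=1: u−w=8.366000, u+w=17.584000; √(b/2)=0.514782, √(2b)=1.029563; F=0.514782×8.366=4.306662, v=17.584000/1.029563=17.079091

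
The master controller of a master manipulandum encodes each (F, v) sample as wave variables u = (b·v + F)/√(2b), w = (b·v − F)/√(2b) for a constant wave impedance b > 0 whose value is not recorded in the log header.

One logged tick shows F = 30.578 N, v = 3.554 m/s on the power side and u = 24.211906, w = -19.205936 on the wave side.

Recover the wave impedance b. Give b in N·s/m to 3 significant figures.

u + w = 5.005970;  u + w = √(2b)·v, so √(2b) = 5.005970/3.554 = 1.408545.
b = (√(2b))²/2 = 1.984000/2 = 0.992000.
(Check via u − w = 2F/√(2b): u − w = 43.417842, 2F/√(2b) = 43.417844.)

b = 0.992 N·s/m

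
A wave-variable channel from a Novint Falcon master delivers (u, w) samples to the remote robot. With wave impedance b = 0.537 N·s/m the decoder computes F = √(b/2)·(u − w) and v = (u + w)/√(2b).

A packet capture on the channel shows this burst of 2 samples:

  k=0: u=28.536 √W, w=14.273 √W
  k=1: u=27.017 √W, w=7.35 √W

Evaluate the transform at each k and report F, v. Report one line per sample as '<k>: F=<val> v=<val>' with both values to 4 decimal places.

k=0: u−w=14.2630, u+w=42.8090; √(b/2)=0.5182, √(2b)=1.0363; F=0.5182×14.263=7.3907, v=42.8090/1.0363=41.3079
k=1: u−w=19.6670, u+w=34.3670; √(b/2)=0.5182, √(2b)=1.0363; F=0.5182×19.667=10.1908, v=34.3670/1.0363=33.1619

0: F=7.3907 v=41.3079
1: F=10.1908 v=33.1619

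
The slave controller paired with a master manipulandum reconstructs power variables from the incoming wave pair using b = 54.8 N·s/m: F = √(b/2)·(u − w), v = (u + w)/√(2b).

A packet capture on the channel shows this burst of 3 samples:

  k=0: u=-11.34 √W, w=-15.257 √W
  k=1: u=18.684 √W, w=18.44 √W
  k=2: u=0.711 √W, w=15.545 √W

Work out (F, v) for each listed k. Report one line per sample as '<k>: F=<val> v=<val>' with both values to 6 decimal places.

0: F=20.503540 v=-2.540548
1: F=1.277218 v=3.546088
2: F=-77.648587 v=1.552775

k=0: u−w=3.917000, u+w=-26.597000; √(b/2)=5.234501, √(2b)=10.469002; F=5.234501×3.917=20.503540, v=-26.597000/10.469002=-2.540548
k=1: u−w=0.244000, u+w=37.124000; √(b/2)=5.234501, √(2b)=10.469002; F=5.234501×0.244=1.277218, v=37.124000/10.469002=3.546088
k=2: u−w=-14.834000, u+w=16.256000; √(b/2)=5.234501, √(2b)=10.469002; F=5.234501×(-14.834)=-77.648587, v=16.256000/10.469002=1.552775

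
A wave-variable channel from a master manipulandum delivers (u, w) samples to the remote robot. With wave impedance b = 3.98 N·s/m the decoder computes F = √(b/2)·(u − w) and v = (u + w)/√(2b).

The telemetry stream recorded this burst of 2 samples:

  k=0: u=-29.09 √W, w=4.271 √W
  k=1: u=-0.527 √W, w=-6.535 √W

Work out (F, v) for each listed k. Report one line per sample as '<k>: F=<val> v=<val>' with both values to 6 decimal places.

k=0: u−w=-33.361000, u+w=-24.819000; √(b/2)=1.410674, √(2b)=2.821347; F=1.410674×(-33.361)=-47.061482, v=-24.819000/2.821347=-8.796861
k=1: u−w=6.008000, u+w=-7.062000; √(b/2)=1.410674, √(2b)=2.821347; F=1.410674×6.008=8.475327, v=-7.062000/2.821347=-2.503060

0: F=-47.061482 v=-8.796861
1: F=8.475327 v=-2.503060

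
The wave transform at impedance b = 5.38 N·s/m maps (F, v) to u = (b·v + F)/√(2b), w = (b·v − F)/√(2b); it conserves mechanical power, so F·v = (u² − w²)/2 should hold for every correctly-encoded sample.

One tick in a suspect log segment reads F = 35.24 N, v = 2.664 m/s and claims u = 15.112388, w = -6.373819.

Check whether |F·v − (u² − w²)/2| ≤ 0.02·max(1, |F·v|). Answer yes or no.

F·v = 35.24×2.664 = 93.879360 W.
(u² − w²)/2 = (228.384271 − 40.625569)/2 = 93.879351 W.
|Δ| = 0.000009;  2% of max(1, |F·v|) = 1.877587.

yes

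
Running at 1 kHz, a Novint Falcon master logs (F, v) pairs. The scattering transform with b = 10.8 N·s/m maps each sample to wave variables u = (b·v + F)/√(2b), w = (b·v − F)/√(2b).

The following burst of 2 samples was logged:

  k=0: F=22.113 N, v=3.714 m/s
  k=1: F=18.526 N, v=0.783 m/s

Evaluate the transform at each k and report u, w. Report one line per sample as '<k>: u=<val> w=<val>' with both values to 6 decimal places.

k=0: b·v=10.8×3.714=40.111200; √(2b)=4.647580; u=(40.111200+22.113)/4.647580=13.388516, w=(40.111200−22.113)/4.647580=3.872596
k=1: b·v=10.8×0.783=8.456400; √(2b)=4.647580; u=(8.456400+18.526)/4.647580=5.805688, w=(8.456400−18.526)/4.647580=-2.166633

0: u=13.388516 w=3.872596
1: u=5.805688 w=-2.166633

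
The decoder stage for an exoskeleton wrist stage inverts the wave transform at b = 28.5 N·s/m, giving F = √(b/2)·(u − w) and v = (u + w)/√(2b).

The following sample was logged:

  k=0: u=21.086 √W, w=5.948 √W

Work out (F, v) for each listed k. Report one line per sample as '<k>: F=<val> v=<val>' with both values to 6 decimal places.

0: F=57.144697 v=3.580741

k=0: u−w=15.138000, u+w=27.034000; √(b/2)=3.774917, √(2b)=7.549834; F=3.774917×15.138=57.144697, v=27.034000/7.549834=3.580741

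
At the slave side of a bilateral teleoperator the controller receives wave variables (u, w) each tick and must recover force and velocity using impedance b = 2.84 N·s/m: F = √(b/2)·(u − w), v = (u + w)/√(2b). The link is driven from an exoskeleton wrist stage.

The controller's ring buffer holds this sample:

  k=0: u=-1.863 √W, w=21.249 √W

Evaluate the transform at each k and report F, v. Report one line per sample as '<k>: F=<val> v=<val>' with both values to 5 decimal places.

0: F=-27.54113 v=8.13418

k=0: u−w=-23.11200, u+w=19.38600; √(b/2)=1.19164, √(2b)=2.38328; F=1.19164×(-23.112)=-27.54113, v=19.38600/2.38328=8.13418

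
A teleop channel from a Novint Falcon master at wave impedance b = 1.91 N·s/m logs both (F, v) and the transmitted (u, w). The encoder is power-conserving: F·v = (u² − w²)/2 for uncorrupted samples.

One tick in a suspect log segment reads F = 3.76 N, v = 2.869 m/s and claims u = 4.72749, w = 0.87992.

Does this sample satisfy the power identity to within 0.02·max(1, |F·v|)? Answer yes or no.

yes

F·v = 3.76×2.869 = 10.7874 W.
(u² − w²)/2 = (22.3492 − 0.7743)/2 = 10.7875 W.
|Δ| = 0.0000;  2% of max(1, |F·v|) = 0.2157.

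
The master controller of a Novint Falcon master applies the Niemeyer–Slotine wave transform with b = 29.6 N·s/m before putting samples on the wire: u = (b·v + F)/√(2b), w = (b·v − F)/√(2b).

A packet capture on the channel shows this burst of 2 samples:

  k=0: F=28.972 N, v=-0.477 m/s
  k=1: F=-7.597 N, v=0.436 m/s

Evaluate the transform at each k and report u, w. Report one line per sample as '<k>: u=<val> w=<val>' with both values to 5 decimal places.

0: u=1.93040 w=-5.60051
1: u=0.68995 w=2.66470

k=0: b·v=29.6×(-0.477)=-14.11920; √(2b)=7.69415; u=(-14.11920+28.972)/7.69415=1.93040, w=(-14.11920−28.972)/7.69415=-5.60051
k=1: b·v=29.6×0.436=12.90560; √(2b)=7.69415; u=(12.90560+(-7.597))/7.69415=0.68995, w=(12.90560−(-7.597))/7.69415=2.66470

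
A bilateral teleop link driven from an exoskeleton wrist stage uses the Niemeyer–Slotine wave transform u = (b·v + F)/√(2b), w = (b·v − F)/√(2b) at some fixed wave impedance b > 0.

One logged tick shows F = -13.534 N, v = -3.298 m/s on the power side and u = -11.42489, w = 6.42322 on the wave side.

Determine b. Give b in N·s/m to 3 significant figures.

u + w = -5.0017;  u + w = √(2b)·v, so √(2b) = -5.0017/(-3.298) = 1.5166.
b = (√(2b))²/2 = 2.3000/2 = 1.1500.
(Check via u − w = 2F/√(2b): u − w = -17.8481, 2F/√(2b) = -17.8481.)

b = 1.15 N·s/m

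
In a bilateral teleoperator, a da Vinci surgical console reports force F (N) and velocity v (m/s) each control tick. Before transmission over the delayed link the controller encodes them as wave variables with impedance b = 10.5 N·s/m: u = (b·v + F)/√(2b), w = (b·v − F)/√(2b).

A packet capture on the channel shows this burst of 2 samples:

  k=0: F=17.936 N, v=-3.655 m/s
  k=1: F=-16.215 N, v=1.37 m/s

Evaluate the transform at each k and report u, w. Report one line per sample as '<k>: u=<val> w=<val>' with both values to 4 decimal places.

0: u=-4.4607 w=-12.2886
1: u=-0.3993 w=6.6775

k=0: b·v=10.5×(-3.655)=-38.3775; √(2b)=4.5826; u=(-38.3775+17.936)/4.5826=-4.4607, w=(-38.3775−17.936)/4.5826=-12.2886
k=1: b·v=10.5×1.37=14.3850; √(2b)=4.5826; u=(14.3850+(-16.215))/4.5826=-0.3993, w=(14.3850−(-16.215))/4.5826=6.6775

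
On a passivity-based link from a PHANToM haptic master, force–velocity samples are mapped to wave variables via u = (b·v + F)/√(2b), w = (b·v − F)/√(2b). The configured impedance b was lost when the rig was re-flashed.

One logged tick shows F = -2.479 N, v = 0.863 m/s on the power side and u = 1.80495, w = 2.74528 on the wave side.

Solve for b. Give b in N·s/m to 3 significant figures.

u + w = 4.55023;  u + w = √(2b)·v, so √(2b) = 4.55023/0.863 = 5.27257.
b = (√(2b))²/2 = 27.80002/2 = 13.90001.
(Check via u − w = 2F/√(2b): u − w = -0.94033, 2F/√(2b) = -0.94034.)

b = 13.9 N·s/m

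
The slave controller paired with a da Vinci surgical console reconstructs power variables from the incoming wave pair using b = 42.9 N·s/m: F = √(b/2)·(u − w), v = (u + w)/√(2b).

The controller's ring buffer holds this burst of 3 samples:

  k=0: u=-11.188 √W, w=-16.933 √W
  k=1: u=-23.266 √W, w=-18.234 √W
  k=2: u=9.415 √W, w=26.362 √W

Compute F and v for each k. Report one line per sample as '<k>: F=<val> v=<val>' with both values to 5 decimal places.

0: F=26.60748 v=-3.03590
1: F=-23.30528 v=-4.48027
2: F=-78.48858 v=3.86243

k=0: u−w=5.74500, u+w=-28.12100; √(b/2)=4.63141, √(2b)=9.26283; F=4.63141×5.745=26.60748, v=-28.12100/9.26283=-3.03590
k=1: u−w=-5.03200, u+w=-41.50000; √(b/2)=4.63141, √(2b)=9.26283; F=4.63141×(-5.032)=-23.30528, v=-41.50000/9.26283=-4.48027
k=2: u−w=-16.94700, u+w=35.77700; √(b/2)=4.63141, √(2b)=9.26283; F=4.63141×(-16.947)=-78.48858, v=35.77700/9.26283=3.86243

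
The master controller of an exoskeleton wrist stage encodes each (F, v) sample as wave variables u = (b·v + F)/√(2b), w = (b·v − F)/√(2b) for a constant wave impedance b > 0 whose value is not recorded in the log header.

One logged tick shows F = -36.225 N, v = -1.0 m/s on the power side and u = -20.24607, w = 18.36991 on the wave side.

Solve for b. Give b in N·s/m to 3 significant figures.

u + w = -1.87616;  u + w = √(2b)·v, so √(2b) = -1.87616/(-1.0) = 1.87616.
b = (√(2b))²/2 = 3.51998/2 = 1.75999.
(Check via u − w = 2F/√(2b): u − w = -38.61598, 2F/√(2b) = -38.61611.)

b = 1.76 N·s/m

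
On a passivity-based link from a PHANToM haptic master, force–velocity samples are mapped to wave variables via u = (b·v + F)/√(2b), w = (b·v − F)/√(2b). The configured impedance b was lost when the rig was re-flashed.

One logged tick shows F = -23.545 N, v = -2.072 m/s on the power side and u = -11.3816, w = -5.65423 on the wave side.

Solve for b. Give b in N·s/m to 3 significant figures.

u + w = -17.03583;  u + w = √(2b)·v, so √(2b) = -17.03583/(-2.072) = 8.22193.
b = (√(2b))²/2 = 67.60006/2 = 33.80003.
(Check via u − w = 2F/√(2b): u − w = -5.72737, 2F/√(2b) = -5.72737.)

b = 33.8 N·s/m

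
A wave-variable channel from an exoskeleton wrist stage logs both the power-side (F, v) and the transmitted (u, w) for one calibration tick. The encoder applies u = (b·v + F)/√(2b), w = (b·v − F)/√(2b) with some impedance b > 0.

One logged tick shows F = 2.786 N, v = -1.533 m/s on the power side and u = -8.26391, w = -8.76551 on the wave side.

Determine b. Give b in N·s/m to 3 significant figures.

u + w = -17.0294;  u + w = √(2b)·v, so √(2b) = -17.0294/(-1.533) = 11.1086.
b = (√(2b))²/2 = 123.4001/2 = 61.7000.
(Check via u − w = 2F/√(2b): u − w = 0.5016, 2F/√(2b) = 0.5016.)

b = 61.7 N·s/m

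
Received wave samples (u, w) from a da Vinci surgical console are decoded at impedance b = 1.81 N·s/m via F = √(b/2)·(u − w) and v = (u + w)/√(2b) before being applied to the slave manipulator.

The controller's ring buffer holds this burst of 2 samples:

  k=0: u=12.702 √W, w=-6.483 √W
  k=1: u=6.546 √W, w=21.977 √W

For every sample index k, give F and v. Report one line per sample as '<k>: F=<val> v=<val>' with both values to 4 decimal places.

0: F=18.2510 v=3.2686
1: F=-14.6797 v=14.9914

k=0: u−w=19.1850, u+w=6.2190; √(b/2)=0.9513, √(2b)=1.9026; F=0.9513×19.185=18.2510, v=6.2190/1.9026=3.2686
k=1: u−w=-15.4310, u+w=28.5230; √(b/2)=0.9513, √(2b)=1.9026; F=0.9513×(-15.431)=-14.6797, v=28.5230/1.9026=14.9914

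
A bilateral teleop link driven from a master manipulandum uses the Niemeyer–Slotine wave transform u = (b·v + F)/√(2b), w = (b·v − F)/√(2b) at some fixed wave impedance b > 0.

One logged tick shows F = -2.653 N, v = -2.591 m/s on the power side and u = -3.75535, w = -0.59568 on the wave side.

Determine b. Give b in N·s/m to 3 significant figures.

b = 1.41 N·s/m

u + w = -4.35103;  u + w = √(2b)·v, so √(2b) = -4.35103/(-2.591) = 1.67929.
b = (√(2b))²/2 = 2.82000/2 = 1.41000.
(Check via u − w = 2F/√(2b): u − w = -3.15967, 2F/√(2b) = -3.15968.)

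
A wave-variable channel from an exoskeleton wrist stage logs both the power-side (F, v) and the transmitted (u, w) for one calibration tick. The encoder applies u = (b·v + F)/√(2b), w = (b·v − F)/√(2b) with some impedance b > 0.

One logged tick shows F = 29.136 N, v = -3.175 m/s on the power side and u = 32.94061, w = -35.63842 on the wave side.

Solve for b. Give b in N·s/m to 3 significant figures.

u + w = -2.69781;  u + w = √(2b)·v, so √(2b) = -2.69781/(-3.175) = 0.84970.
b = (√(2b))²/2 = 0.72200/2 = 0.36100.
(Check via u − w = 2F/√(2b): u − w = 68.57903, 2F/√(2b) = 68.57918.)

b = 0.361 N·s/m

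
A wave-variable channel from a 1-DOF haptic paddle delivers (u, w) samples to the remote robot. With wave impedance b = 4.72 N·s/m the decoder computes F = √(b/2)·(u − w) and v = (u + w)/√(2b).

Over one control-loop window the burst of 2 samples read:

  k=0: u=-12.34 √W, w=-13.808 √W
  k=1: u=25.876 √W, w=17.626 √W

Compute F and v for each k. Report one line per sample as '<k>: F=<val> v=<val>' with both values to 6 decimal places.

0: F=2.255184 v=-8.510449
1: F=12.673890 v=14.158695

k=0: u−w=1.468000, u+w=-26.148000; √(b/2)=1.536229, √(2b)=3.072458; F=1.536229×1.468=2.255184, v=-26.148000/3.072458=-8.510449
k=1: u−w=8.250000, u+w=43.502000; √(b/2)=1.536229, √(2b)=3.072458; F=1.536229×8.25=12.673890, v=43.502000/3.072458=14.158695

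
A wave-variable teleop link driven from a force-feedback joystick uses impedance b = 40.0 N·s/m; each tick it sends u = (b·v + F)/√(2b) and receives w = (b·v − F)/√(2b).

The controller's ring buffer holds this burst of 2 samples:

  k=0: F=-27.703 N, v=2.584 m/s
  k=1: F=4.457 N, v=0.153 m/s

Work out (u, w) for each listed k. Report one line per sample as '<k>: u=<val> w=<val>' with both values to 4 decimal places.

k=0: b·v=40.0×2.584=103.3600; √(2b)=8.9443; u=(103.3600+(-27.703))/8.9443=8.4587, w=(103.3600−(-27.703))/8.9443=14.6533
k=1: b·v=40.0×0.153=6.1200; √(2b)=8.9443; u=(6.1200+4.457)/8.9443=1.1825, w=(6.1200−4.457)/8.9443=0.1859

0: u=8.4587 w=14.6533
1: u=1.1825 w=0.1859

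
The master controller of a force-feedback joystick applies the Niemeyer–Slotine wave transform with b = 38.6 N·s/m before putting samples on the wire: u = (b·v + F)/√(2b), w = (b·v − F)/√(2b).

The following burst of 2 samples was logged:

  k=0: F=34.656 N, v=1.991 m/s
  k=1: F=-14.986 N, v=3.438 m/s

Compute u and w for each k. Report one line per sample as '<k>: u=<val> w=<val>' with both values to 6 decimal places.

0: u=12.691113 w=4.802516
1: u=13.398141 w=16.809340

k=0: b·v=38.6×1.991=76.852600; √(2b)=8.786353; u=(76.852600+34.656)/8.786353=12.691113, w=(76.852600−34.656)/8.786353=4.802516
k=1: b·v=38.6×3.438=132.706800; √(2b)=8.786353; u=(132.706800+(-14.986))/8.786353=13.398141, w=(132.706800−(-14.986))/8.786353=16.809340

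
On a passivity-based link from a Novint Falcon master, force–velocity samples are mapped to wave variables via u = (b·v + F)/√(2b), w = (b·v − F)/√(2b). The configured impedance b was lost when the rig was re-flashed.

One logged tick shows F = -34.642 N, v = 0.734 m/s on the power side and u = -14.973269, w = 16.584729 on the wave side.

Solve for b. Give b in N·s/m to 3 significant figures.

u + w = 1.611460;  u + w = √(2b)·v, so √(2b) = 1.611460/0.734 = 2.195450.
b = (√(2b))²/2 = 4.819999/2 = 2.409999.
(Check via u − w = 2F/√(2b): u − w = -31.557998, 2F/√(2b) = -31.558001.)

b = 2.41 N·s/m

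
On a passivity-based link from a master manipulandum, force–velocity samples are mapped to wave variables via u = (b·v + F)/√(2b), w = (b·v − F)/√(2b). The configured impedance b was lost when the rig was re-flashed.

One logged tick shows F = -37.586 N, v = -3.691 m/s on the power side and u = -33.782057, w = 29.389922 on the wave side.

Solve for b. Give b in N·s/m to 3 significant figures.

u + w = -4.392135;  u + w = √(2b)·v, so √(2b) = -4.392135/(-3.691) = 1.189958.
b = (√(2b))²/2 = 1.416000/2 = 0.708000.
(Check via u − w = 2F/√(2b): u − w = -63.171979, 2F/√(2b) = -63.171977.)

b = 0.708 N·s/m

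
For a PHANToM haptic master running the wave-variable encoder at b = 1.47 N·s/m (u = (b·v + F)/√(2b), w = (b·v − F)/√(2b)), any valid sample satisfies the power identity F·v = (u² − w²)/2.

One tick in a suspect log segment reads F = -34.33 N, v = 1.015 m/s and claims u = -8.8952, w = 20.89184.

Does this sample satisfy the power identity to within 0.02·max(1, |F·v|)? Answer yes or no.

no

F·v = (-34.33)×1.015 = -34.8449 W.
(u² − w²)/2 = (79.1246 − 436.4690)/2 = -178.6722 W.
|Δ| = 143.8272;  2% of max(1, |F·v|) = 0.6969.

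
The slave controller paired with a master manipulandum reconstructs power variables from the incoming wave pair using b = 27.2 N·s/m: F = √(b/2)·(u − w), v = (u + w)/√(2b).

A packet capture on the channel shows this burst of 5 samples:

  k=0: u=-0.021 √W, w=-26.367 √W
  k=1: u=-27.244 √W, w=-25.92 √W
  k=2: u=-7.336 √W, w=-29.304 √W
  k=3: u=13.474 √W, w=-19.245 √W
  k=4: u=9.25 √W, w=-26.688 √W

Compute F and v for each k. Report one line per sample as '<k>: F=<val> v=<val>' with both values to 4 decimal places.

k=0: u−w=26.3460, u+w=-26.3880; √(b/2)=3.6878, √(2b)=7.3756; F=3.6878×26.346=97.1592, v=-26.3880/7.3756=-3.5777
k=1: u−w=-1.3240, u+w=-53.1640; √(b/2)=3.6878, √(2b)=7.3756; F=3.6878×(-1.324)=-4.8827, v=-53.1640/7.3756=-7.2081
k=2: u−w=21.9680, u+w=-36.6400; √(b/2)=3.6878, √(2b)=7.3756; F=3.6878×21.968=81.0140, v=-36.6400/7.3756=-4.9677
k=3: u−w=32.7190, u+w=-5.7710; √(b/2)=3.6878, √(2b)=7.3756; F=3.6878×32.719=120.6617, v=-5.7710/7.3756=-0.7824
k=4: u−w=35.9380, u+w=-17.4380; √(b/2)=3.6878, √(2b)=7.3756; F=3.6878×35.938=132.5328, v=-17.4380/7.3756=-2.3643

0: F=97.1592 v=-3.5777
1: F=-4.8827 v=-7.2081
2: F=81.0140 v=-4.9677
3: F=120.6617 v=-0.7824
4: F=132.5328 v=-2.3643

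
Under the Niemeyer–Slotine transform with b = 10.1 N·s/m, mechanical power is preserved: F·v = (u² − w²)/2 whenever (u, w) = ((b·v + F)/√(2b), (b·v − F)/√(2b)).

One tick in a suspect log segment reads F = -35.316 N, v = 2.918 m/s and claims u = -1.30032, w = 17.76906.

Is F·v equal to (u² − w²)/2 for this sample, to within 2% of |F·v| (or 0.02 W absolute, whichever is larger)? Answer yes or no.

no

F·v = (-35.316)×2.918 = -103.0521 W.
(u² − w²)/2 = (1.6908 − 315.7395)/2 = -157.0243 W.
|Δ| = 53.9722;  2% of max(1, |F·v|) = 2.0610.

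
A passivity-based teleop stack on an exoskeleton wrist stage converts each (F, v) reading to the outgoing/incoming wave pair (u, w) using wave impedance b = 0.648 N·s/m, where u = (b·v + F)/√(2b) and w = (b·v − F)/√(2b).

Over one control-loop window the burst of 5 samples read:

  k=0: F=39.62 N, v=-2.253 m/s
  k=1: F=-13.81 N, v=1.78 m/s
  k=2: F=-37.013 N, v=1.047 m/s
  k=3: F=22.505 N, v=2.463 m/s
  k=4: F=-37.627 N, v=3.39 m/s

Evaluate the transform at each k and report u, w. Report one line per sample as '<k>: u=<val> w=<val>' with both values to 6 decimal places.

0: u=33.520192 w=-36.085053
1: u=-11.117655 w=13.144042
2: u=-31.916644 w=33.108569
3: u=21.170592 w=-18.366663
4: u=-31.122329 w=34.981572

k=0: b·v=0.648×(-2.253)=-1.459944; √(2b)=1.138420; u=(-1.459944+39.62)/1.138420=33.520192, w=(-1.459944−39.62)/1.138420=-36.085053
k=1: b·v=0.648×1.78=1.153440; √(2b)=1.138420; u=(1.153440+(-13.81))/1.138420=-11.117655, w=(1.153440−(-13.81))/1.138420=13.144042
k=2: b·v=0.648×1.047=0.678456; √(2b)=1.138420; u=(0.678456+(-37.013))/1.138420=-31.916644, w=(0.678456−(-37.013))/1.138420=33.108569
k=3: b·v=0.648×2.463=1.596024; √(2b)=1.138420; u=(1.596024+22.505)/1.138420=21.170592, w=(1.596024−22.505)/1.138420=-18.366663
k=4: b·v=0.648×3.39=2.196720; √(2b)=1.138420; u=(2.196720+(-37.627))/1.138420=-31.122329, w=(2.196720−(-37.627))/1.138420=34.981572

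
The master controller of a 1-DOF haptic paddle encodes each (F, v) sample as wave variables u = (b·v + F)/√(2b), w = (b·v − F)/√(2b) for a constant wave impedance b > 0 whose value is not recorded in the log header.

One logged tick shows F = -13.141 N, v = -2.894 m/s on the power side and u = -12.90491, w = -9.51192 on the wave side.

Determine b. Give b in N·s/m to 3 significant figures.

u + w = -22.4168;  u + w = √(2b)·v, so √(2b) = -22.4168/(-2.894) = 7.7460.
b = (√(2b))²/2 = 60.0000/2 = 30.0000.
(Check via u − w = 2F/√(2b): u − w = -3.3930, 2F/√(2b) = -3.3930.)

b = 30 N·s/m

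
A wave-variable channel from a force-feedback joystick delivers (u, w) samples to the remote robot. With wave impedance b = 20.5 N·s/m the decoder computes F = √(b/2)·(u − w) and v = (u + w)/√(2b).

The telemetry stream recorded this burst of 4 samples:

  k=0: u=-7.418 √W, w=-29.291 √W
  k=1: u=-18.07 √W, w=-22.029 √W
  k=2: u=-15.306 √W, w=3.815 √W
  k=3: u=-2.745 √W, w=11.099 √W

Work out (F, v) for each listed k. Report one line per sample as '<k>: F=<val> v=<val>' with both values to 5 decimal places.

0: F=70.02777 v=-5.73298
1: F=12.67498 v=-6.26241
2: F=-61.21707 v=-1.79459
3: F=-44.32243 v=1.30468

k=0: u−w=21.87300, u+w=-36.70900; √(b/2)=3.20156, √(2b)=6.40312; F=3.20156×21.873=70.02777, v=-36.70900/6.40312=-5.73298
k=1: u−w=3.95900, u+w=-40.09900; √(b/2)=3.20156, √(2b)=6.40312; F=3.20156×3.959=12.67498, v=-40.09900/6.40312=-6.26241
k=2: u−w=-19.12100, u+w=-11.49100; √(b/2)=3.20156, √(2b)=6.40312; F=3.20156×(-19.121)=-61.21707, v=-11.49100/6.40312=-1.79459
k=3: u−w=-13.84400, u+w=8.35400; √(b/2)=3.20156, √(2b)=6.40312; F=3.20156×(-13.844)=-44.32243, v=8.35400/6.40312=1.30468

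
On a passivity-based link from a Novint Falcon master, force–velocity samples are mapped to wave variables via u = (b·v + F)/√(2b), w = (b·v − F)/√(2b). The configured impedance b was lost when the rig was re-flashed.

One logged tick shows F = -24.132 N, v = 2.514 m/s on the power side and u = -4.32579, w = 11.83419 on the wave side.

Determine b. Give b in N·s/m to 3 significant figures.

b = 4.46 N·s/m

u + w = 7.5084;  u + w = √(2b)·v, so √(2b) = 7.5084/2.514 = 2.9866.
b = (√(2b))²/2 = 8.9200/2 = 4.4600.
(Check via u − w = 2F/√(2b): u − w = -16.1600, 2F/√(2b) = -16.1600.)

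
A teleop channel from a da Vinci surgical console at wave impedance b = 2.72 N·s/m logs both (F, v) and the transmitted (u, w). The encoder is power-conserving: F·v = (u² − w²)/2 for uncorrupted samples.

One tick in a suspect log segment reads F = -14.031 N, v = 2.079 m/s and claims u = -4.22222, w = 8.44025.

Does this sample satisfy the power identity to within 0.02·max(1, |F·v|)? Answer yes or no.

no

F·v = (-14.031)×2.079 = -29.1704 W.
(u² − w²)/2 = (17.8271 − 71.2378)/2 = -26.7053 W.
|Δ| = 2.4651;  2% of max(1, |F·v|) = 0.5834.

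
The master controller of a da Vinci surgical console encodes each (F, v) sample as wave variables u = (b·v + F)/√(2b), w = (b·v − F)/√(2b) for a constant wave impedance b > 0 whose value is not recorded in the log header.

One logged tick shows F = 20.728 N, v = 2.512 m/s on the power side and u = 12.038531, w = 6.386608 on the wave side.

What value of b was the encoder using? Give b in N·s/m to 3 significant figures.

b = 26.9 N·s/m

u + w = 18.425139;  u + w = √(2b)·v, so √(2b) = 18.425139/2.512 = 7.334848.
b = (√(2b))²/2 = 53.800000/2 = 26.900000.
(Check via u − w = 2F/√(2b): u − w = 5.651923, 2F/√(2b) = 5.651923.)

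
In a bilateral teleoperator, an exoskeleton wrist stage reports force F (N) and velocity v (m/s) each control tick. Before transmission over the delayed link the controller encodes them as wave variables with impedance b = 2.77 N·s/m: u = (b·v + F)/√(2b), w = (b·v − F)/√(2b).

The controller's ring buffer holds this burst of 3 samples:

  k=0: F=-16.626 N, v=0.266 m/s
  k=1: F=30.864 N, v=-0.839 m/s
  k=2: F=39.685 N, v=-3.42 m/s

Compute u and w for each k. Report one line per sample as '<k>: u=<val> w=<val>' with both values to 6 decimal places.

0: u=-6.750666 w=7.376755
1: u=12.125471 w=-14.100243
2: u=12.835679 w=-20.885403

k=0: b·v=2.77×0.266=0.736820; √(2b)=2.353720; u=(0.736820+(-16.626))/2.353720=-6.750666, w=(0.736820−(-16.626))/2.353720=7.376755
k=1: b·v=2.77×(-0.839)=-2.324030; √(2b)=2.353720; u=(-2.324030+30.864)/2.353720=12.125471, w=(-2.324030−30.864)/2.353720=-14.100243
k=2: b·v=2.77×(-3.42)=-9.473400; √(2b)=2.353720; u=(-9.473400+39.685)/2.353720=12.835679, w=(-9.473400−39.685)/2.353720=-20.885403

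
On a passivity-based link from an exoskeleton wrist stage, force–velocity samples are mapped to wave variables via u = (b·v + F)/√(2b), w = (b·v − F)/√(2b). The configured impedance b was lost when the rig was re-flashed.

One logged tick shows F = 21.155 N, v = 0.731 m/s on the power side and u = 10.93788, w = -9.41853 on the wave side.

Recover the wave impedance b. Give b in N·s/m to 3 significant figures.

b = 2.16 N·s/m

u + w = 1.51935;  u + w = √(2b)·v, so √(2b) = 1.51935/0.731 = 2.07845.
b = (√(2b))²/2 = 4.31997/2 = 2.15999.
(Check via u − w = 2F/√(2b): u − w = 20.35641, 2F/√(2b) = 20.35647.)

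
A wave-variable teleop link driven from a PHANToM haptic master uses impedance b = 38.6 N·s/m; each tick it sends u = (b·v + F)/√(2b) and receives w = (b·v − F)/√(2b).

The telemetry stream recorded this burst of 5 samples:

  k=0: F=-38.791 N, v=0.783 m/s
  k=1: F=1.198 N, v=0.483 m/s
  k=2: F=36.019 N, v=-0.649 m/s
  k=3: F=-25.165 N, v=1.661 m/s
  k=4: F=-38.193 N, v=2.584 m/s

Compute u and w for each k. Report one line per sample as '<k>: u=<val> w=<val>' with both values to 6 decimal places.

0: u=-0.975058 w=7.854772
1: u=2.258252 w=1.985556
2: u=1.248254 w=-6.950597
3: u=4.432966 w=10.161167
4: u=7.005113 w=15.698823

k=0: b·v=38.6×0.783=30.223800; √(2b)=8.786353; u=(30.223800+(-38.791))/8.786353=-0.975058, w=(30.223800−(-38.791))/8.786353=7.854772
k=1: b·v=38.6×0.483=18.643800; √(2b)=8.786353; u=(18.643800+1.198)/8.786353=2.258252, w=(18.643800−1.198)/8.786353=1.985556
k=2: b·v=38.6×(-0.649)=-25.051400; √(2b)=8.786353; u=(-25.051400+36.019)/8.786353=1.248254, w=(-25.051400−36.019)/8.786353=-6.950597
k=3: b·v=38.6×1.661=64.114600; √(2b)=8.786353; u=(64.114600+(-25.165))/8.786353=4.432966, w=(64.114600−(-25.165))/8.786353=10.161167
k=4: b·v=38.6×2.584=99.742400; √(2b)=8.786353; u=(99.742400+(-38.193))/8.786353=7.005113, w=(99.742400−(-38.193))/8.786353=15.698823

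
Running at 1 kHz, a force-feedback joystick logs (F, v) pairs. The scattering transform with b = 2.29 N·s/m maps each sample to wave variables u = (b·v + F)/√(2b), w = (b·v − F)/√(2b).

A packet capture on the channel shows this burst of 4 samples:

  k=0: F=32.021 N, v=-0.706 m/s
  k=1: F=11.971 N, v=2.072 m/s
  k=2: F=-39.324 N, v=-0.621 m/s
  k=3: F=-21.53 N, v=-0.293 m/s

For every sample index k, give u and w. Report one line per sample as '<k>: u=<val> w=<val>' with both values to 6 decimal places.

k=0: b·v=2.29×(-0.706)=-1.616740; √(2b)=2.140093; u=(-1.616740+32.021)/2.140093=14.206978, w=(-1.616740−32.021)/2.140093=-15.717884
k=1: b·v=2.29×2.072=4.744880; √(2b)=2.140093; u=(4.744880+11.971)/2.140093=7.810818, w=(4.744880−11.971)/2.140093=-3.376544
k=2: b·v=2.29×(-0.621)=-1.422090; √(2b)=2.140093; u=(-1.422090+(-39.324))/2.140093=-19.039398, w=(-1.422090−(-39.324))/2.140093=17.710399
k=3: b·v=2.29×(-0.293)=-0.670970; √(2b)=2.140093; u=(-0.670970+(-21.53))/2.140093=-10.373832, w=(-0.670970−(-21.53))/2.140093=9.746785

0: u=14.206978 w=-15.717884
1: u=7.810818 w=-3.376544
2: u=-19.039398 w=17.710399
3: u=-10.373832 w=9.746785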